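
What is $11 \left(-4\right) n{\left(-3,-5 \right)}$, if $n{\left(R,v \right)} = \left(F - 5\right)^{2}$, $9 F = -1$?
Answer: $- \frac{93104}{81} \approx -1149.4$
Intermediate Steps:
$F = - \frac{1}{9}$ ($F = \frac{1}{9} \left(-1\right) = - \frac{1}{9} \approx -0.11111$)
$n{\left(R,v \right)} = \frac{2116}{81}$ ($n{\left(R,v \right)} = \left(- \frac{1}{9} - 5\right)^{2} = \left(- \frac{46}{9}\right)^{2} = \frac{2116}{81}$)
$11 \left(-4\right) n{\left(-3,-5 \right)} = 11 \left(-4\right) \frac{2116}{81} = \left(-44\right) \frac{2116}{81} = - \frac{93104}{81}$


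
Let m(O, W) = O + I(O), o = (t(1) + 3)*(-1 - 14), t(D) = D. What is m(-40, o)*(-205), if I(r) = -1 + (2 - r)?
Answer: -205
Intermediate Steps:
I(r) = 1 - r
o = -60 (o = (1 + 3)*(-1 - 14) = 4*(-15) = -60)
m(O, W) = 1 (m(O, W) = O + (1 - O) = 1)
m(-40, o)*(-205) = 1*(-205) = -205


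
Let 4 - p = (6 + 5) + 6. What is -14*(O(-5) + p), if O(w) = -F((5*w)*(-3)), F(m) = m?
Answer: 1232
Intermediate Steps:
O(w) = 15*w (O(w) = -5*w*(-3) = -(-15)*w = 15*w)
p = -13 (p = 4 - ((6 + 5) + 6) = 4 - (11 + 6) = 4 - 1*17 = 4 - 17 = -13)
-14*(O(-5) + p) = -14*(15*(-5) - 13) = -14*(-75 - 13) = -14*(-88) = 1232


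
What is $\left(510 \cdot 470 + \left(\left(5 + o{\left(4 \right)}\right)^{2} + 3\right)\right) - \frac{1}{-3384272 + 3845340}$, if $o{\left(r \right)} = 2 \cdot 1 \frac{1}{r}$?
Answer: $\frac{55266665055}{230534} \approx 2.3973 \cdot 10^{5}$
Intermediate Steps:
$o{\left(r \right)} = \frac{2}{r}$
$\left(510 \cdot 470 + \left(\left(5 + o{\left(4 \right)}\right)^{2} + 3\right)\right) - \frac{1}{-3384272 + 3845340} = \left(510 \cdot 470 + \left(\left(5 + \frac{2}{4}\right)^{2} + 3\right)\right) - \frac{1}{-3384272 + 3845340} = \left(239700 + \left(\left(5 + 2 \cdot \frac{1}{4}\right)^{2} + 3\right)\right) - \frac{1}{461068} = \left(239700 + \left(\left(5 + \frac{1}{2}\right)^{2} + 3\right)\right) - \frac{1}{461068} = \left(239700 + \left(\left(\frac{11}{2}\right)^{2} + 3\right)\right) - \frac{1}{461068} = \left(239700 + \left(\frac{121}{4} + 3\right)\right) - \frac{1}{461068} = \left(239700 + \frac{133}{4}\right) - \frac{1}{461068} = \frac{958933}{4} - \frac{1}{461068} = \frac{55266665055}{230534}$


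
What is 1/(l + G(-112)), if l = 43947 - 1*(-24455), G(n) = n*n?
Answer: 1/80946 ≈ 1.2354e-5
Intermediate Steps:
G(n) = n**2
l = 68402 (l = 43947 + 24455 = 68402)
1/(l + G(-112)) = 1/(68402 + (-112)**2) = 1/(68402 + 12544) = 1/80946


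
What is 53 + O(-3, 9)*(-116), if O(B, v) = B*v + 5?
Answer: 2605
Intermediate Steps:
O(B, v) = 5 + B*v
53 + O(-3, 9)*(-116) = 53 + (5 - 3*9)*(-116) = 53 + (5 - 27)*(-116) = 53 - 22*(-116) = 53 + 2552 = 2605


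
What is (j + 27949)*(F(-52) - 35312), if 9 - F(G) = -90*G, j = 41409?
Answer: -2773140914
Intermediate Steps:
F(G) = 9 + 90*G (F(G) = 9 - (-90)*G = 9 + 90*G)
(j + 27949)*(F(-52) - 35312) = (41409 + 27949)*((9 + 90*(-52)) - 35312) = 69358*((9 - 4680) - 35312) = 69358*(-4671 - 35312) = 69358*(-39983) = -2773140914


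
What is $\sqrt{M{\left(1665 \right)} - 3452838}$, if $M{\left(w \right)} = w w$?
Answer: $i \sqrt{680613} \approx 824.99 i$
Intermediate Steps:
$M{\left(w \right)} = w^{2}$
$\sqrt{M{\left(1665 \right)} - 3452838} = \sqrt{1665^{2} - 3452838} = \sqrt{2772225 - 3452838} = \sqrt{-680613} = i \sqrt{680613}$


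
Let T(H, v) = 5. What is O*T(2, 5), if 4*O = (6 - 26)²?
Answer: 500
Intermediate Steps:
O = 100 (O = (6 - 26)²/4 = (¼)*(-20)² = (¼)*400 = 100)
O*T(2, 5) = 100*5 = 500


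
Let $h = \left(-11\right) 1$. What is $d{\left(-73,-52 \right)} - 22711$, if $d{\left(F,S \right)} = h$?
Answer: $-22722$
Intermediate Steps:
$h = -11$
$d{\left(F,S \right)} = -11$
$d{\left(-73,-52 \right)} - 22711 = -11 - 22711 = -22722$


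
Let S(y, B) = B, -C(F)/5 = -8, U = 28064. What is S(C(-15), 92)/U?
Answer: 23/7016 ≈ 0.0032782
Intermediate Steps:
C(F) = 40 (C(F) = -5*(-8) = 40)
S(C(-15), 92)/U = 92/28064 = 92*(1/28064) = 23/7016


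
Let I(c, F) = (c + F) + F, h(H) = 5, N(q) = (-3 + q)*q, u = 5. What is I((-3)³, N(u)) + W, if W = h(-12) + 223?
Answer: 221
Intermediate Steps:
N(q) = q*(-3 + q)
I(c, F) = c + 2*F (I(c, F) = (F + c) + F = c + 2*F)
W = 228 (W = 5 + 223 = 228)
I((-3)³, N(u)) + W = ((-3)³ + 2*(5*(-3 + 5))) + 228 = (-27 + 2*(5*2)) + 228 = (-27 + 2*10) + 228 = (-27 + 20) + 228 = -7 + 228 = 221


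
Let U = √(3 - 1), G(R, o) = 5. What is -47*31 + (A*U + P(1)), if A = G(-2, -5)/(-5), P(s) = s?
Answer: -1456 - √2 ≈ -1457.4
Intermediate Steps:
U = √2 ≈ 1.4142
A = -1 (A = 5/(-5) = 5*(-⅕) = -1)
-47*31 + (A*U + P(1)) = -47*31 + (-√2 + 1) = -1457 + (1 - √2) = -1456 - √2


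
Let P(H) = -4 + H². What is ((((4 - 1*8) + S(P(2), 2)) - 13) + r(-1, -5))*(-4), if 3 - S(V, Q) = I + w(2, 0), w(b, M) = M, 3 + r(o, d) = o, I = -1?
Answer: 68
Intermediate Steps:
r(o, d) = -3 + o
S(V, Q) = 4 (S(V, Q) = 3 - (-1 + 0) = 3 - 1*(-1) = 3 + 1 = 4)
((((4 - 1*8) + S(P(2), 2)) - 13) + r(-1, -5))*(-4) = ((((4 - 1*8) + 4) - 13) + (-3 - 1))*(-4) = ((((4 - 8) + 4) - 13) - 4)*(-4) = (((-4 + 4) - 13) - 4)*(-4) = ((0 - 13) - 4)*(-4) = (-13 - 4)*(-4) = -17*(-4) = 68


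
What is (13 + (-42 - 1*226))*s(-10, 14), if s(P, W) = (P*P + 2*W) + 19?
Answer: -37485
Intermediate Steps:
s(P, W) = 19 + P² + 2*W (s(P, W) = (P² + 2*W) + 19 = 19 + P² + 2*W)
(13 + (-42 - 1*226))*s(-10, 14) = (13 + (-42 - 1*226))*(19 + (-10)² + 2*14) = (13 + (-42 - 226))*(19 + 100 + 28) = (13 - 268)*147 = -255*147 = -37485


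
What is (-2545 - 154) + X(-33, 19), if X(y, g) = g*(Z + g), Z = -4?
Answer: -2414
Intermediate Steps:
X(y, g) = g*(-4 + g)
(-2545 - 154) + X(-33, 19) = (-2545 - 154) + 19*(-4 + 19) = -2699 + 19*15 = -2699 + 285 = -2414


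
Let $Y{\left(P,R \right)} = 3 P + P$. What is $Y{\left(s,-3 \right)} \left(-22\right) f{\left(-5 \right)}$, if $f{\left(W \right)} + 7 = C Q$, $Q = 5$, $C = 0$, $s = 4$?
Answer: $2464$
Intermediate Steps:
$f{\left(W \right)} = -7$ ($f{\left(W \right)} = -7 + 0 \cdot 5 = -7 + 0 = -7$)
$Y{\left(P,R \right)} = 4 P$
$Y{\left(s,-3 \right)} \left(-22\right) f{\left(-5 \right)} = 4 \cdot 4 \left(-22\right) \left(-7\right) = 16 \left(-22\right) \left(-7\right) = \left(-352\right) \left(-7\right) = 2464$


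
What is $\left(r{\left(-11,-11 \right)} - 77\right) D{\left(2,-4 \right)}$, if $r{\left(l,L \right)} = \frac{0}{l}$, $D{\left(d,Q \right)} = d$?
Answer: $-154$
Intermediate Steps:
$r{\left(l,L \right)} = 0$
$\left(r{\left(-11,-11 \right)} - 77\right) D{\left(2,-4 \right)} = \left(0 - 77\right) 2 = \left(-77\right) 2 = -154$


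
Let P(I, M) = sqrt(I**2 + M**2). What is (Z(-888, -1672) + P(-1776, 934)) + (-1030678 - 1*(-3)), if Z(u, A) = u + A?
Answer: -1033235 + 2*sqrt(1006633) ≈ -1.0312e+6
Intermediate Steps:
Z(u, A) = A + u
(Z(-888, -1672) + P(-1776, 934)) + (-1030678 - 1*(-3)) = ((-1672 - 888) + sqrt((-1776)**2 + 934**2)) + (-1030678 - 1*(-3)) = (-2560 + sqrt(3154176 + 872356)) + (-1030678 + 3) = (-2560 + sqrt(4026532)) - 1030675 = (-2560 + 2*sqrt(1006633)) - 1030675 = -1033235 + 2*sqrt(1006633)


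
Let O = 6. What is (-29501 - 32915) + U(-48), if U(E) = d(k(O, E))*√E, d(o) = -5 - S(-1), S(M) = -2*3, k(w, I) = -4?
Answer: -62416 + 4*I*√3 ≈ -62416.0 + 6.9282*I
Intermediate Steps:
S(M) = -6
d(o) = 1 (d(o) = -5 - 1*(-6) = -5 + 6 = 1)
U(E) = √E (U(E) = 1*√E = √E)
(-29501 - 32915) + U(-48) = (-29501 - 32915) + √(-48) = -62416 + 4*I*√3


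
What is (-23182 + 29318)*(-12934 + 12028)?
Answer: -5559216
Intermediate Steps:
(-23182 + 29318)*(-12934 + 12028) = 6136*(-906) = -5559216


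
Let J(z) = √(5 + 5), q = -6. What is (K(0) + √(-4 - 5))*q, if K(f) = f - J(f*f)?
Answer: -18*I + 6*√10 ≈ 18.974 - 18.0*I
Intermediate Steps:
J(z) = √10
K(f) = f - √10
(K(0) + √(-4 - 5))*q = ((0 - √10) + √(-4 - 5))*(-6) = (-√10 + √(-9))*(-6) = (-√10 + 3*I)*(-6) = -18*I + 6*√10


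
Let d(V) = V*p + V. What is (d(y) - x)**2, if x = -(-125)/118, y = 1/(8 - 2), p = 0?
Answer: 24964/31329 ≈ 0.79683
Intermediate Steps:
y = 1/6 ≈ 0.16667
d(V) = V (d(V) = V*0 + V = 0 + V = V)
x = 125/118 (x = -(-125)/118 = -1*(-125/118) = 125/118 ≈ 1.0593)
(d(y) - x)**2 = (1/6 - 1*125/118)**2 = (1/6 - 125/118)**2 = (-158/177)**2 = 24964/31329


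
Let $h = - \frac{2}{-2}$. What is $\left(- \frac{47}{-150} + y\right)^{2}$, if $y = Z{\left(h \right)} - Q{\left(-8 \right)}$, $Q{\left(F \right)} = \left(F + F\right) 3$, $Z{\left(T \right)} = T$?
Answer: $\frac{54715609}{22500} \approx 2431.8$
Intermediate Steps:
$h = 1$ ($h = \left(-2\right) \left(- \frac{1}{2}\right) = 1$)
$Q{\left(F \right)} = 6 F$ ($Q{\left(F \right)} = 2 F 3 = 6 F$)
$y = 49$ ($y = 1 - 6 \left(-8\right) = 1 - -48 = 1 + 48 = 49$)
$\left(- \frac{47}{-150} + y\right)^{2} = \left(- \frac{47}{-150} + 49\right)^{2} = \left(\left(-47\right) \left(- \frac{1}{150}\right) + 49\right)^{2} = \left(\frac{47}{150} + 49\right)^{2} = \left(\frac{7397}{150}\right)^{2} = \frac{54715609}{22500}$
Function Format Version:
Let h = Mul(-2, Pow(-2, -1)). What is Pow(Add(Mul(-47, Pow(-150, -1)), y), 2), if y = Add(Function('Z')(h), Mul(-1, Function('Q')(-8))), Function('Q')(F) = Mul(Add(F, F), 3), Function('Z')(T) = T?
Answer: Rational(54715609, 22500) ≈ 2431.8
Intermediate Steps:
h = 1 (h = Mul(-2, Rational(-1, 2)) = 1)
Function('Q')(F) = Mul(6, F) (Function('Q')(F) = Mul(Mul(2, F), 3) = Mul(6, F))
y = 49 (y = Add(1, Mul(-1, Mul(6, -8))) = Add(1, Mul(-1, -48)) = Add(1, 48) = 49)
Pow(Add(Mul(-47, Pow(-150, -1)), y), 2) = Pow(Add(Mul(-47, Pow(-150, -1)), 49), 2) = Pow(Add(Mul(-47, Rational(-1, 150)), 49), 2) = Pow(Add(Rational(47, 150), 49), 2) = Pow(Rational(7397, 150), 2) = Rational(54715609, 22500)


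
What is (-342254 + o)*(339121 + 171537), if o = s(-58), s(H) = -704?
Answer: -175134246364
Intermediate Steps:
o = -704
(-342254 + o)*(339121 + 171537) = (-342254 - 704)*(339121 + 171537) = -342958*510658 = -175134246364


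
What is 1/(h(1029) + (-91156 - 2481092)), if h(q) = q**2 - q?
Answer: -1/1514436 ≈ -6.6031e-7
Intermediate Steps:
1/(h(1029) + (-91156 - 2481092)) = 1/(1029*(-1 + 1029) + (-91156 - 2481092)) = 1/(1029*1028 - 2572248) = 1/(1057812 - 2572248) = 1/(-1514436) = -1/1514436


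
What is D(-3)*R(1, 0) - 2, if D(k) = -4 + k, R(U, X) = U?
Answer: -9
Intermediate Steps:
D(-3)*R(1, 0) - 2 = (-4 - 3)*1 - 2 = -7*1 - 2 = -7 - 2 = -9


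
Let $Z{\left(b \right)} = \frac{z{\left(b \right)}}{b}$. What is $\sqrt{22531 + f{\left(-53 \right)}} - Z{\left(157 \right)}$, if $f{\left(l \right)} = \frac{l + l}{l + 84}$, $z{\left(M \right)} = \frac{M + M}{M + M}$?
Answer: $- \frac{1}{157} + \frac{3 \sqrt{2405445}}{31} \approx 150.09$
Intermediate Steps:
$z{\left(M \right)} = 1$ ($z{\left(M \right)} = \frac{2 M}{2 M} = 2 M \frac{1}{2 M} = 1$)
$f{\left(l \right)} = \frac{2 l}{84 + l}$
$Z{\left(b \right)} = \frac{1}{b}$ ($Z{\left(b \right)} = 1 \frac{1}{b} = \frac{1}{b}$)
$\sqrt{22531 + f{\left(-53 \right)}} - Z{\left(157 \right)} = \sqrt{22531 + 2 \left(-53\right) \frac{1}{84 - 53}} - \frac{1}{157} = \sqrt{22531 + 2 \left(-53\right) \frac{1}{31}} - \frac{1}{157} = \sqrt{22531 - \frac{106}{31}} - \frac{1}{157} = \sqrt{\frac{698355}{31}} - \frac{1}{157} = \frac{3 \sqrt{2405445}}{31} - \frac{1}{157} = - \frac{1}{157} + \frac{3 \sqrt{2405445}}{31}$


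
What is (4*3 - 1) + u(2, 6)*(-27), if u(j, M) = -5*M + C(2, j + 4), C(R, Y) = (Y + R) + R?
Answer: 551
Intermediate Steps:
C(R, Y) = Y + 2*R (C(R, Y) = (R + Y) + R = Y + 2*R)
u(j, M) = 8 + j - 5*M (u(j, M) = -5*M + ((j + 4) + 2*2) = -5*M + ((4 + j) + 4) = -5*M + (8 + j) = 8 + j - 5*M)
(4*3 - 1) + u(2, 6)*(-27) = (4*3 - 1) + (8 + 2 - 5*6)*(-27) = (12 - 1) + (8 + 2 - 30)*(-27) = 11 - 20*(-27) = 11 + 540 = 551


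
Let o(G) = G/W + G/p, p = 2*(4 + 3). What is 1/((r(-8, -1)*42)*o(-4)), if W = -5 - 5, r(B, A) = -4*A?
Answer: 5/96 ≈ 0.052083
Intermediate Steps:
p = 14 (p = 2*7 = 14)
W = -10
o(G) = -G/35 (o(G) = G/(-10) + G/14 = G*(-⅒) + G*(1/14) = -G/10 + G/14 = -G/35)
1/((r(-8, -1)*42)*o(-4)) = 1/((-4*(-1)*42)*(-1/35*(-4))) = 1/((4*42)*(4/35)) = 1/(168*(4/35)) = 1/(96/5) = 5/96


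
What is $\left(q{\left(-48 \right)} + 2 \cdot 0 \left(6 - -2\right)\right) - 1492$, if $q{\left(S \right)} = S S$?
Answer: $812$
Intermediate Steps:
$q{\left(S \right)} = S^{2}$
$\left(q{\left(-48 \right)} + 2 \cdot 0 \left(6 - -2\right)\right) - 1492 = \left(\left(-48\right)^{2} + 2 \cdot 0 \left(6 - -2\right)\right) - 1492 = \left(2304 + 0 \left(6 + 2\right)\right) - 1492 = \left(2304 + 0 \cdot 8\right) - 1492 = \left(2304 + 0\right) - 1492 = 2304 - 1492 = 812$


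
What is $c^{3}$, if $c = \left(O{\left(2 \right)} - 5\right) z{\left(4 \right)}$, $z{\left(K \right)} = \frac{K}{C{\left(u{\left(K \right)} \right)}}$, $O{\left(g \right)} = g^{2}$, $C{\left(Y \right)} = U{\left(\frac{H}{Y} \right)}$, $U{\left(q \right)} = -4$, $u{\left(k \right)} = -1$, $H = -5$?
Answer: $1$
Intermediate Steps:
$C{\left(Y \right)} = -4$
$z{\left(K \right)} = - \frac{K}{4}$ ($z{\left(K \right)} = \frac{K}{-4} = K \left(- \frac{1}{4}\right) = - \frac{K}{4}$)
$c = 1$ ($c = \left(2^{2} - 5\right) \left(\left(- \frac{1}{4}\right) 4\right) = \left(4 - 5\right) \left(-1\right) = \left(-1\right) \left(-1\right) = 1$)
$c^{3} = 1^{3} = 1$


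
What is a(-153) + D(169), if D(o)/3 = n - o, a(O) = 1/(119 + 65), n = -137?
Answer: -168911/184 ≈ -917.99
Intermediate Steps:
a(O) = 1/184
D(o) = -411 - 3*o (D(o) = 3*(-137 - o) = -411 - 3*o)
a(-153) + D(169) = 1/184 + (-411 - 3*169) = 1/184 + (-411 - 507) = 1/184 - 918 = -168911/184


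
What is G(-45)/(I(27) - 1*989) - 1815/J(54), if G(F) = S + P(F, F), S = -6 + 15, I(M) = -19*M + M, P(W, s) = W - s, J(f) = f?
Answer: -892537/26550 ≈ -33.617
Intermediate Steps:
I(M) = -18*M
S = 9
G(F) = 9 (G(F) = 9 + (F - F) = 9 + 0 = 9)
G(-45)/(I(27) - 1*989) - 1815/J(54) = 9/(-18*27 - 1*989) - 1815/54 = 9/(-486 - 989) - 1815*1/54 = 9/(-1475) - 605/18 = 9*(-1/1475) - 605/18 = -9/1475 - 605/18 = -892537/26550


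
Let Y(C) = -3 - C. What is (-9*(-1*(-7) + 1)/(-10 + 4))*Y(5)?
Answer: -96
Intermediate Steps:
(-9*(-1*(-7) + 1)/(-10 + 4))*Y(5) = (-9*(-1*(-7) + 1)/(-10 + 4))*(-3 - 1*5) = (-9*(7 + 1)/(-6))*(-3 - 5) = -72*(-1)/6*(-8) = -9*(-4/3)*(-8) = 12*(-8) = -96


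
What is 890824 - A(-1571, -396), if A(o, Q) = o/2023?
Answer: 1802138523/2023 ≈ 8.9083e+5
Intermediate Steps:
A(o, Q) = o/2023 (A(o, Q) = o*(1/2023) = o/2023)
890824 - A(-1571, -396) = 890824 - (-1571)/2023 = 890824 - 1*(-1571/2023) = 890824 + 1571/2023 = 1802138523/2023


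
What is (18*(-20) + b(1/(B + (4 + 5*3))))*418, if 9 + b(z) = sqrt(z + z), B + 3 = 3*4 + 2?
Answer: -154242 + 418*sqrt(15)/15 ≈ -1.5413e+5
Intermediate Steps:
B = 11 (B = -3 + (3*4 + 2) = -3 + (12 + 2) = -3 + 14 = 11)
b(z) = -9 + sqrt(2)*sqrt(z) (b(z) = -9 + sqrt(z + z) = -9 + sqrt(2*z) = -9 + sqrt(2)*sqrt(z))
(18*(-20) + b(1/(B + (4 + 5*3))))*418 = (18*(-20) + (-9 + sqrt(2)*sqrt(1/(11 + (4 + 5*3)))))*418 = (-360 + (-9 + sqrt(2)*sqrt(1/(11 + (4 + 15)))))*418 = (-360 + (-9 + sqrt(2)*sqrt(1/(11 + 19))))*418 = (-360 + (-9 + sqrt(2)*sqrt(1/30)))*418 = (-360 + (-9 + sqrt(2)*(sqrt(30)/30)))*418 = (-360 + (-9 + sqrt(15)/15))*418 = (-369 + sqrt(15)/15)*418 = -154242 + 418*sqrt(15)/15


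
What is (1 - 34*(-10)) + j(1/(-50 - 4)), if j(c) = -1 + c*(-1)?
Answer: 18361/54 ≈ 340.02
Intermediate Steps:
j(c) = -1 - c
(1 - 34*(-10)) + j(1/(-50 - 4)) = (1 - 34*(-10)) + (-1 - 1/(-50 - 4)) = (1 + 340) + (-1 - 1/(-54)) = 341 + (-1 - 1*(-1/54)) = 341 + (-1 + 1/54) = 341 - 53/54 = 18361/54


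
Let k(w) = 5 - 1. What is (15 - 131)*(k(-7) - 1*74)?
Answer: 8120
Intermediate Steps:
k(w) = 4
(15 - 131)*(k(-7) - 1*74) = (15 - 131)*(4 - 1*74) = -116*(4 - 74) = -116*(-70) = 8120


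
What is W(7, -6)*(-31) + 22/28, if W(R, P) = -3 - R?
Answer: 4351/14 ≈ 310.79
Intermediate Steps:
W(7, -6)*(-31) + 22/28 = (-3 - 1*7)*(-31) + 22/28 = (-3 - 7)*(-31) + 22*(1/28) = -10*(-31) + 11/14 = 310 + 11/14 = 4351/14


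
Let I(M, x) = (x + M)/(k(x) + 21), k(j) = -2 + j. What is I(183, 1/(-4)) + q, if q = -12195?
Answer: -913894/75 ≈ -12185.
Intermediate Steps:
I(M, x) = (M + x)/(19 + x) (I(M, x) = (x + M)/((-2 + x) + 21) = (M + x)/(19 + x))
I(183, 1/(-4)) + q = (183 + 1/(-4))/(19 + 1/(-4)) - 12195 = (183 - ¼)/(19 - ¼) - 12195 = (731/4)/(75/4) - 12195 = (4/75)*(731/4) - 12195 = 731/75 - 12195 = -913894/75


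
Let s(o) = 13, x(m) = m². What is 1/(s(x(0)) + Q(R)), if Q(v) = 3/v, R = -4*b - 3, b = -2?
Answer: 5/68 ≈ 0.073529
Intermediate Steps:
R = 5 (R = -4*(-2) - 3 = 8 - 3 = 5)
1/(s(x(0)) + Q(R)) = 1/(13 + 3/5) = 1/(13 + 3*(⅕)) = 1/(13 + ⅗) = 1/(68/5) = 5/68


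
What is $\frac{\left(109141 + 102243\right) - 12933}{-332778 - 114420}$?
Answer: $- \frac{198451}{447198} \approx -0.44377$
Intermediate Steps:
$\frac{\left(109141 + 102243\right) - 12933}{-332778 - 114420} = \frac{211384 - 12933}{-447198} = 198451 \left(- \frac{1}{447198}\right) = - \frac{198451}{447198}$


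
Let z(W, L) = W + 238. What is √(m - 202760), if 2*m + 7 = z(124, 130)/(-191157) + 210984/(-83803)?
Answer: I*√208138304647238369720537922/32039060142 ≈ 450.29*I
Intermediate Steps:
z(W, L) = 238 + W
m = -152498115671/32039060142 (m = -7/2 + ((238 + 124)/(-191157) + 210984/(-83803))/2 = -7/2 + (362*(-1/191157) + 210984*(-1/83803))/2 = -7/2 + (-362/191157 - 210984/83803)/2 = -7/2 + (½)*(-40361405174/16019530071) = -7/2 - 20180702587/16019530071 = -152498115671/32039060142 ≈ -4.7598)
√(m - 202760) = √(-152498115671/32039060142 - 202760) = √(-6496392332507591/32039060142) = I*√208138304647238369720537922/32039060142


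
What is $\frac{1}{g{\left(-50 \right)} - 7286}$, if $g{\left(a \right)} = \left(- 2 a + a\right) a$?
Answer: $- \frac{1}{9786} \approx -0.00010219$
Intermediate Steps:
$g{\left(a \right)} = - a^{2}$ ($g{\left(a \right)} = - a a = - a^{2}$)
$\frac{1}{g{\left(-50 \right)} - 7286} = \frac{1}{- \left(-50\right)^{2} - 7286} = \frac{1}{\left(-1\right) 2500 - 7286} = \frac{1}{-2500 - 7286} = \frac{1}{-9786} = - \frac{1}{9786}$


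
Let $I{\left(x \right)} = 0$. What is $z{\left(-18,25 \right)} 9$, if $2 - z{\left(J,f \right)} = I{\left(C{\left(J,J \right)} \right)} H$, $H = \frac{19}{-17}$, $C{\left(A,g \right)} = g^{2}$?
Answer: $18$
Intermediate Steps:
$H = - \frac{19}{17}$ ($H = 19 \left(- \frac{1}{17}\right) = - \frac{19}{17} \approx -1.1176$)
$z{\left(J,f \right)} = 2$ ($z{\left(J,f \right)} = 2 - 0 \left(- \frac{19}{17}\right) = 2 - 0 = 2 + 0 = 2$)
$z{\left(-18,25 \right)} 9 = 2 \cdot 9 = 18$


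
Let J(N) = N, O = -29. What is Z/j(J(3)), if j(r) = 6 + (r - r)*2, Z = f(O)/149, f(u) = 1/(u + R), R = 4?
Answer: -1/22350 ≈ -4.4743e-5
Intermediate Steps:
f(u) = 1/(4 + u) (f(u) = 1/(u + 4) = 1/(4 + u))
Z = -1/3725 (Z = 1/((4 - 29)*149) = (1/149)/(-25) = -1/25*1/149 = -1/3725 ≈ -0.00026846)
j(r) = 6 (j(r) = 6 + 0*2 = 6 + 0 = 6)
Z/j(J(3)) = -1/3725/6 = -1/3725*1/6 = -1/22350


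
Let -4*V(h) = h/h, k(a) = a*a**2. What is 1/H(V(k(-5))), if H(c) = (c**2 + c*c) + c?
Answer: -8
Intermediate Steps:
k(a) = a**3
V(h) = -1/4 (V(h) = -h/(4*h) = -1/4*1 = -1/4)
H(c) = c + 2*c**2 (H(c) = (c**2 + c**2) + c = 2*c**2 + c = c + 2*c**2)
1/H(V(k(-5))) = 1/(-(1 + 2*(-1/4))/4) = 1/(-(1 - 1/2)/4) = 1/(-1/4*1/2) = 1/(-1/8) = -8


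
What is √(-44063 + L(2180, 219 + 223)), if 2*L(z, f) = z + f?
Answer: 16*I*√167 ≈ 206.77*I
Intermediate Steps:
L(z, f) = f/2 + z/2 (L(z, f) = (z + f)/2 = (f + z)/2 = f/2 + z/2)
√(-44063 + L(2180, 219 + 223)) = √(-44063 + ((219 + 223)/2 + (½)*2180)) = √(-44063 + ((½)*442 + 1090)) = √(-44063 + (221 + 1090)) = √(-44063 + 1311) = √(-42752) = 16*I*√167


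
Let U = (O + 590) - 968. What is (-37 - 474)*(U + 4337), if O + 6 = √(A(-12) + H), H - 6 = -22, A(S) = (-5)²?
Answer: -2021516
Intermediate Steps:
A(S) = 25
H = -16 (H = 6 - 22 = -16)
O = -3 (O = -6 + √(25 - 16) = -6 + √9 = -6 + 3 = -3)
U = -381 (U = (-3 + 590) - 968 = 587 - 968 = -381)
(-37 - 474)*(U + 4337) = (-37 - 474)*(-381 + 4337) = -511*3956 = -2021516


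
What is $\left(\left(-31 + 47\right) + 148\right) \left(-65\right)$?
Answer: $-10660$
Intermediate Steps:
$\left(\left(-31 + 47\right) + 148\right) \left(-65\right) = \left(16 + 148\right) \left(-65\right) = 164 \left(-65\right) = -10660$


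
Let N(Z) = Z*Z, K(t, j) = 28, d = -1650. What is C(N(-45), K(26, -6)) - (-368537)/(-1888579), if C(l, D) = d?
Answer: -3116523887/1888579 ≈ -1650.2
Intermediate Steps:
N(Z) = Z²
C(l, D) = -1650
C(N(-45), K(26, -6)) - (-368537)/(-1888579) = -1650 - (-368537)/(-1888579) = -1650 - (-368537)*(-1)/1888579 = -1650 - 1*368537/1888579 = -1650 - 368537/1888579 = -3116523887/1888579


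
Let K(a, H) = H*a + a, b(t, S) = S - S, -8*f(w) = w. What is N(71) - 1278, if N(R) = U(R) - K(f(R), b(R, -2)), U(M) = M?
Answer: -9585/8 ≈ -1198.1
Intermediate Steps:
f(w) = -w/8
b(t, S) = 0
K(a, H) = a + H*a
N(R) = 9*R/8 (N(R) = R - (-R/8)*(1 + 0) = R - (-R/8) = R - (-1)*R/8 = R + R/8 = 9*R/8)
N(71) - 1278 = (9/8)*71 - 1278 = 639/8 - 1278 = -9585/8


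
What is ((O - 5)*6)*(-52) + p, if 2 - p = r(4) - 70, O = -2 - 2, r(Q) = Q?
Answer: 2876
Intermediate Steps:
O = -4
p = 68 (p = 2 - (4 - 70) = 2 - 1*(-66) = 2 + 66 = 68)
((O - 5)*6)*(-52) + p = ((-4 - 5)*6)*(-52) + 68 = -9*6*(-52) + 68 = -54*(-52) + 68 = 2808 + 68 = 2876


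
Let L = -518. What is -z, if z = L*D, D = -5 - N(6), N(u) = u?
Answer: -5698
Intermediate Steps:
D = -11 (D = -5 - 1*6 = -5 - 6 = -11)
z = 5698 (z = -518*(-11) = 5698)
-z = -1*5698 = -5698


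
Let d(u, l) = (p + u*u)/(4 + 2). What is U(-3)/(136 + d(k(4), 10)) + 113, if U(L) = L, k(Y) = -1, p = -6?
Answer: 91625/811 ≈ 112.98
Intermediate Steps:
d(u, l) = -1 + u²/6 (d(u, l) = (-6 + u*u)/(4 + 2) = (-6 + u²)/6 = (-6 + u²)*(⅙) = -1 + u²/6)
U(-3)/(136 + d(k(4), 10)) + 113 = -3/(136 + (-1 + (⅙)*(-1)²)) + 113 = -3/(136 + (-1 + (⅙)*1)) + 113 = -3/(136 + (-1 + ⅙)) + 113 = -3/(136 - ⅚) + 113 = -3/811/6 + 113 = -3*6/811 + 113 = -18/811 + 113 = 91625/811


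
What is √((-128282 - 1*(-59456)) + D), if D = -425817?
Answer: I*√494643 ≈ 703.31*I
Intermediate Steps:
√((-128282 - 1*(-59456)) + D) = √((-128282 - 1*(-59456)) - 425817) = √((-128282 + 59456) - 425817) = √(-68826 - 425817) = √(-494643) = I*√494643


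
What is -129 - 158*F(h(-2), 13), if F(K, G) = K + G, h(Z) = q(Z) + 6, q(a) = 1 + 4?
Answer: -3921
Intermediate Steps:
q(a) = 5
h(Z) = 11 (h(Z) = 5 + 6 = 11)
F(K, G) = G + K
-129 - 158*F(h(-2), 13) = -129 - 158*(13 + 11) = -129 - 158*24 = -129 - 3792 = -3921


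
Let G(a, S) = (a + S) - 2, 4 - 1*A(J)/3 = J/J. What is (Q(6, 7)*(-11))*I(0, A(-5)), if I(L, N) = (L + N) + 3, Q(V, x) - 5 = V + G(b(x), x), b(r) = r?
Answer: -3036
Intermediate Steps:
A(J) = 9 (A(J) = 12 - 3*J/J = 12 - 3*1 = 12 - 3 = 9)
G(a, S) = -2 + S + a (G(a, S) = (S + a) - 2 = -2 + S + a)
Q(V, x) = 3 + V + 2*x (Q(V, x) = 5 + (V + (-2 + x + x)) = 5 + (V + (-2 + 2*x)) = 5 + (-2 + V + 2*x) = 3 + V + 2*x)
I(L, N) = 3 + L + N
(Q(6, 7)*(-11))*I(0, A(-5)) = ((3 + 6 + 2*7)*(-11))*(3 + 0 + 9) = ((3 + 6 + 14)*(-11))*12 = (23*(-11))*12 = -253*12 = -3036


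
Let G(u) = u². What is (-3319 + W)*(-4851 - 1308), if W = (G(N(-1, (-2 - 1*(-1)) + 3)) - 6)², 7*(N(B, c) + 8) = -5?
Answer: -23252750190/2401 ≈ -9.6846e+6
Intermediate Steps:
N(B, c) = -61/7 (N(B, c) = -8 + (⅐)*(-5) = -8 - 5/7 = -61/7)
W = 11744329/2401 (W = ((-61/7)² - 6)² = (3721/49 - 6)² = (3427/49)² = 11744329/2401 ≈ 4891.4)
(-3319 + W)*(-4851 - 1308) = (-3319 + 11744329/2401)*(-4851 - 1308) = (3775410/2401)*(-6159) = -23252750190/2401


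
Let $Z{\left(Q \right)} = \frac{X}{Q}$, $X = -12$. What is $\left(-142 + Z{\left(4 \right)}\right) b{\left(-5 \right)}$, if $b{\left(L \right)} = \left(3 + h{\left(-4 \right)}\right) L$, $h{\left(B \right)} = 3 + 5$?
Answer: $7975$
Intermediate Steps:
$h{\left(B \right)} = 8$
$b{\left(L \right)} = 11 L$ ($b{\left(L \right)} = \left(3 + 8\right) L = 11 L$)
$Z{\left(Q \right)} = - \frac{12}{Q}$
$\left(-142 + Z{\left(4 \right)}\right) b{\left(-5 \right)} = \left(-142 - \frac{12}{4}\right) 11 \left(-5\right) = \left(-142 - 3\right) \left(-55\right) = \left(-145\right) \left(-55\right) = 7975$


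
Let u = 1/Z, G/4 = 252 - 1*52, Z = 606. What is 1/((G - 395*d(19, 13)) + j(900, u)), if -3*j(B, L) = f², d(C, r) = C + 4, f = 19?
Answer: -3/25216 ≈ -0.00011897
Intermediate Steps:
G = 800 (G = 4*(252 - 1*52) = 4*(252 - 52) = 4*200 = 800)
d(C, r) = 4 + C
u = 1/606 ≈ 0.0016502
j(B, L) = -361/3 (j(B, L) = -⅓*19² = -⅓*361 = -361/3)
1/((G - 395*d(19, 13)) + j(900, u)) = 1/((800 - 395*(4 + 19)) - 361/3) = 1/((800 - 395*23) - 361/3) = 1/((800 - 9085) - 361/3) = 1/(-8285 - 361/3) = 1/(-25216/3) = -3/25216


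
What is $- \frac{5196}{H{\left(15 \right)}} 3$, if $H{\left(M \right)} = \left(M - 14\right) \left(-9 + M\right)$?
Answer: $-2598$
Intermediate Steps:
$H{\left(M \right)} = \left(-14 + M\right) \left(-9 + M\right)$
$- \frac{5196}{H{\left(15 \right)}} 3 = - \frac{5196}{126 + 15^{2} - 345} \cdot 3 = - \frac{5196}{126 + 225 - 345} \cdot 3 = - \frac{5196}{6} \cdot 3 = \left(-5196\right) \frac{1}{6} \cdot 3 = \left(-866\right) 3 = -2598$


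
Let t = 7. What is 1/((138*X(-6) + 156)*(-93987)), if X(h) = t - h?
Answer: -1/183274650 ≈ -5.4563e-9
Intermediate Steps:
X(h) = 7 - h
1/((138*X(-6) + 156)*(-93987)) = 1/((138*(7 - 1*(-6)) + 156)*(-93987)) = -1/93987/(138*(7 + 6) + 156) = -1/93987/(138*13 + 156) = -1/93987/(1794 + 156) = -1/93987/1950 = (1/1950)*(-1/93987) = -1/183274650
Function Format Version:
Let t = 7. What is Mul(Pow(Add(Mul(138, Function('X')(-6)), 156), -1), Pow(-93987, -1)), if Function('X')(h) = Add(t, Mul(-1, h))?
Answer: Rational(-1, 183274650) ≈ -5.4563e-9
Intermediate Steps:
Function('X')(h) = Add(7, Mul(-1, h))
Mul(Pow(Add(Mul(138, Function('X')(-6)), 156), -1), Pow(-93987, -1)) = Mul(Pow(Add(Mul(138, Add(7, Mul(-1, -6))), 156), -1), Pow(-93987, -1)) = Mul(Pow(Add(Mul(138, Add(7, 6)), 156), -1), Rational(-1, 93987)) = Mul(Pow(Add(Mul(138, 13), 156), -1), Rational(-1, 93987)) = Mul(Pow(Add(1794, 156), -1), Rational(-1, 93987)) = Mul(Pow(1950, -1), Rational(-1, 93987)) = Mul(Rational(1, 1950), Rational(-1, 93987)) = Rational(-1, 183274650)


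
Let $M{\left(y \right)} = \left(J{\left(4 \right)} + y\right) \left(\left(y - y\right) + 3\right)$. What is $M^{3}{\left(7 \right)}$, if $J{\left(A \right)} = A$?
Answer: $35937$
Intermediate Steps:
$M{\left(y \right)} = 12 + 3 y$ ($M{\left(y \right)} = \left(4 + y\right) \left(\left(y - y\right) + 3\right) = \left(4 + y\right) \left(0 + 3\right) = \left(4 + y\right) 3 = 12 + 3 y$)
$M^{3}{\left(7 \right)} = \left(12 + 3 \cdot 7\right)^{3} = \left(12 + 21\right)^{3} = 33^{3} = 35937$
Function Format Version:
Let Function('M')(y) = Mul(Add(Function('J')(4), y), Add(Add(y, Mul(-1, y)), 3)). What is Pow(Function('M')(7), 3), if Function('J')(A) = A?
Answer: 35937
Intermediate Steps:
Function('M')(y) = Add(12, Mul(3, y)) (Function('M')(y) = Mul(Add(4, y), Add(Add(y, Mul(-1, y)), 3)) = Mul(Add(4, y), Add(0, 3)) = Mul(Add(4, y), 3) = Add(12, Mul(3, y)))
Pow(Function('M')(7), 3) = Pow(Add(12, Mul(3, 7)), 3) = Pow(Add(12, 21), 3) = Pow(33, 3) = 35937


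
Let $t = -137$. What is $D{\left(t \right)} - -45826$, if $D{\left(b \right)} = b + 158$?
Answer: $45847$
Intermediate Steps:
$D{\left(b \right)} = 158 + b$
$D{\left(t \right)} - -45826 = \left(158 - 137\right) - -45826 = 21 + 45826 = 45847$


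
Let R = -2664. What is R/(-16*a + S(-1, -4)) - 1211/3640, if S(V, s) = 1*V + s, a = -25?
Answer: -290723/41080 ≈ -7.0770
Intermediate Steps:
S(V, s) = V + s
R/(-16*a + S(-1, -4)) - 1211/3640 = -2664/(-16*(-25) + (-1 - 4)) - 1211/3640 = -2664/(400 - 5) - 1211*1/3640 = -2664/395 - 173/520 = -290723/41080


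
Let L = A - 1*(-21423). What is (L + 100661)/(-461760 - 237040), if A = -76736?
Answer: -11337/174700 ≈ -0.064894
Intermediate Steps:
L = -55313 (L = -76736 - 1*(-21423) = -76736 + 21423 = -55313)
(L + 100661)/(-461760 - 237040) = (-55313 + 100661)/(-461760 - 237040) = 45348/(-698800) = 45348*(-1/698800) = -11337/174700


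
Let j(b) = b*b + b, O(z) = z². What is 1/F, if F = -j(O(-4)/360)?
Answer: -2025/94 ≈ -21.543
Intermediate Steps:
j(b) = b + b² (j(b) = b² + b = b + b²)
F = -94/2025 (F = -(-4)²/360*(1 + (-4)²/360) = -16*(1/360)*(1 + 16*(1/360)) = -2*(1 + 2/45)/45 = -2*47/(45*45) = -1*94/2025 = -94/2025 ≈ -0.046420)
1/F = 1/(-94/2025) = -2025/94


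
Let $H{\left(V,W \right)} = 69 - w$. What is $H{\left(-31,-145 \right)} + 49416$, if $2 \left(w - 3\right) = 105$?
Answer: $\frac{98859}{2} \approx 49430.0$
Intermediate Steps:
$w = \frac{111}{2}$ ($w = 3 + \frac{1}{2} \cdot 105 = 3 + \frac{105}{2} = \frac{111}{2} \approx 55.5$)
$H{\left(V,W \right)} = \frac{27}{2}$ ($H{\left(V,W \right)} = 69 - \frac{111}{2} = \frac{27}{2}$)
$H{\left(-31,-145 \right)} + 49416 = \frac{27}{2} + 49416 = \frac{98859}{2}$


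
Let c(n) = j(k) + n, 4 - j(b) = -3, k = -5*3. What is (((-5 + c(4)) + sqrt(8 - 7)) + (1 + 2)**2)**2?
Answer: 256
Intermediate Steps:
k = -15
j(b) = 7 (j(b) = 4 - 1*(-3) = 4 + 3 = 7)
c(n) = 7 + n
(((-5 + c(4)) + sqrt(8 - 7)) + (1 + 2)**2)**2 = (((-5 + (7 + 4)) + sqrt(8 - 7)) + (1 + 2)**2)**2 = (((-5 + 11) + sqrt(1)) + 3**2)**2 = ((6 + 1) + 9)**2 = (7 + 9)**2 = 16**2 = 256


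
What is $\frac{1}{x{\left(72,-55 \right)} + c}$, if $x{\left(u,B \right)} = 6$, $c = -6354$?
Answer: $- \frac{1}{6348} \approx -0.00015753$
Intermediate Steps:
$\frac{1}{x{\left(72,-55 \right)} + c} = \frac{1}{6 - 6354} = \frac{1}{-6348} = - \frac{1}{6348}$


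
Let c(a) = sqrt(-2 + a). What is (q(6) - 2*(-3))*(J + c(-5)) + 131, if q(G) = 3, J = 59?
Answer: 662 + 9*I*sqrt(7) ≈ 662.0 + 23.812*I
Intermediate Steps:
(q(6) - 2*(-3))*(J + c(-5)) + 131 = (3 - 2*(-3))*(59 + sqrt(-2 - 5)) + 131 = (3 + 6)*(59 + sqrt(-7)) + 131 = 9*(59 + I*sqrt(7)) + 131 = (531 + 9*I*sqrt(7)) + 131 = 662 + 9*I*sqrt(7)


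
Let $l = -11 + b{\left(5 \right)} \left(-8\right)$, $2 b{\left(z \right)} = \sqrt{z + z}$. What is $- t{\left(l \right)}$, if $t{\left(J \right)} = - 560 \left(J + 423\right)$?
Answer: $230720 - 2240 \sqrt{10} \approx 2.2364 \cdot 10^{5}$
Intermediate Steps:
$b{\left(z \right)} = \frac{\sqrt{2} \sqrt{z}}{2}$ ($b{\left(z \right)} = \frac{\sqrt{z + z}}{2} = \frac{\sqrt{2 z}}{2} = \frac{\sqrt{2} \sqrt{z}}{2}$)
$l = -11 - 4 \sqrt{10}$ ($l = -11 + \frac{\sqrt{2} \sqrt{5}}{2} \left(-8\right) = -11 + \frac{\sqrt{10}}{2} \left(-8\right) = -11 - 4 \sqrt{10} \approx -23.649$)
$t{\left(J \right)} = -236880 - 560 J$ ($t{\left(J \right)} = - 560 \left(423 + J\right) = -236880 - 560 J$)
$- t{\left(l \right)} = - (-236880 - 560 \left(-11 - 4 \sqrt{10}\right)) = - (-236880 + \left(6160 + 2240 \sqrt{10}\right)) = - (-230720 + 2240 \sqrt{10}) = 230720 - 2240 \sqrt{10}$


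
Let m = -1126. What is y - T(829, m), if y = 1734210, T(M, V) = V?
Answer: 1735336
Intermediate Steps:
y - T(829, m) = 1734210 - 1*(-1126) = 1734210 + 1126 = 1735336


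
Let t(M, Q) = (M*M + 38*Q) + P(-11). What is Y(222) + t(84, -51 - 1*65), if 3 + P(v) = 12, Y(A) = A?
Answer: 2879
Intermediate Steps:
P(v) = 9 (P(v) = -3 + 12 = 9)
t(M, Q) = 9 + M² + 38*Q (t(M, Q) = (M*M + 38*Q) + 9 = (M² + 38*Q) + 9 = 9 + M² + 38*Q)
Y(222) + t(84, -51 - 1*65) = 222 + (9 + 84² + 38*(-51 - 1*65)) = 222 + (9 + 7056 + 38*(-51 - 65)) = 222 + (9 + 7056 + 38*(-116)) = 222 + (9 + 7056 - 4408) = 222 + 2657 = 2879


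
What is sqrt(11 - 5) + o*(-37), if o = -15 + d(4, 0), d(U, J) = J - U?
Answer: 703 + sqrt(6) ≈ 705.45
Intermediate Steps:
o = -19 (o = -15 + (0 - 1*4) = -15 + (0 - 4) = -15 - 4 = -19)
sqrt(11 - 5) + o*(-37) = sqrt(11 - 5) - 19*(-37) = sqrt(6) + 703 = 703 + sqrt(6)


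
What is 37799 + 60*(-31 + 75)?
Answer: 40439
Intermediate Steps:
37799 + 60*(-31 + 75) = 37799 + 60*44 = 37799 + 2640 = 40439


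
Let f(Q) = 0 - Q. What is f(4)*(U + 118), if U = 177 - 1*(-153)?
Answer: -1792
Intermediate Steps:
f(Q) = -Q
U = 330 (U = 177 + 153 = 330)
f(4)*(U + 118) = (-1*4)*(330 + 118) = -4*448 = -1792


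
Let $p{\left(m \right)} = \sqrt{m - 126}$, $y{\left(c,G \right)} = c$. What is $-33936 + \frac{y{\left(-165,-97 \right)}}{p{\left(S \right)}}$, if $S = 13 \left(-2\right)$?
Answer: $-33936 + \frac{165 i \sqrt{38}}{76} \approx -33936.0 + 13.383 i$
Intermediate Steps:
$S = -26$
$p{\left(m \right)} = \sqrt{-126 + m}$
$-33936 + \frac{y{\left(-165,-97 \right)}}{p{\left(S \right)}} = -33936 - \frac{165}{\sqrt{-126 - 26}} = -33936 - \frac{165}{\sqrt{-152}} = -33936 - \frac{165}{2 i \sqrt{38}} = -33936 - 165 \left(- \frac{i \sqrt{38}}{76}\right) = -33936 + \frac{165 i \sqrt{38}}{76}$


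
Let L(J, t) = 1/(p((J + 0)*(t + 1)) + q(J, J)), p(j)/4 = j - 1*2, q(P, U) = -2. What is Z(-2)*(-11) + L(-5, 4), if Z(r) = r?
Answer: 2419/110 ≈ 21.991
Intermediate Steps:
p(j) = -8 + 4*j (p(j) = 4*(j - 1*2) = 4*(j - 2) = 4*(-2 + j) = -8 + 4*j)
L(J, t) = 1/(-10 + 4*J*(1 + t)) (L(J, t) = 1/((-8 + 4*((J + 0)*(t + 1))) - 2) = 1/((-8 + 4*(J*(1 + t))) - 2) = 1/((-8 + 4*J*(1 + t)) - 2) = 1/(-10 + 4*J*(1 + t)))
Z(-2)*(-11) + L(-5, 4) = -2*(-11) + 1/(2*(-5 + 2*(-5)*(1 + 4))) = 22 + 1/(2*(-5 + 2*(-5)*5)) = 22 + 1/(2*(-5 - 50)) = 22 + (1/2)/(-55) = 22 + (1/2)*(-1/55) = 22 - 1/110 = 2419/110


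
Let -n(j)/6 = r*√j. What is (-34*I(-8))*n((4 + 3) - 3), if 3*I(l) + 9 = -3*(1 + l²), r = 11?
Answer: -305184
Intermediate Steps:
I(l) = -4 - l² (I(l) = -3 + (-3*(1 + l²))/3 = -3 + (-3 - 3*l²)/3 = -3 + (-1 - l²) = -4 - l²)
n(j) = -66*√j
(-34*I(-8))*n((4 + 3) - 3) = (-34*(-4 - 1*(-8)²))*(-66*√((4 + 3) - 3)) = (-34*(-4 - 1*64))*(-66*√(7 - 3)) = (-34*(-4 - 64))*(-66*√4) = (-34*(-68))*(-66*2) = 2312*(-132) = -305184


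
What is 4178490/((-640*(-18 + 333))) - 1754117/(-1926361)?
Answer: -256521672923/12945145920 ≈ -19.816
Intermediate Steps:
4178490/((-640*(-18 + 333))) - 1754117/(-1926361) = 4178490/((-640*315)) - 1754117*(-1/1926361) = 4178490/(-201600) + 1754117/1926361 = 4178490*(-1/201600) + 1754117/1926361 = -139283/6720 + 1754117/1926361 = -256521672923/12945145920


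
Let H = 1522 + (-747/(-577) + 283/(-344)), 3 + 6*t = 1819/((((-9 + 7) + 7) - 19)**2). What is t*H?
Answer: 371998860403/233421888 ≈ 1593.7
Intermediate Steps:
t = 1231/1176 (t = -1/2 + (1819/((((-9 + 7) + 7) - 19)**2))/6 = -1/2 + (1819/(((-2 + 7) - 19)**2))/6 = -1/2 + (1819/((5 - 19)**2))/6 = -1/2 + (1819/((-14)**2))/6 = -1/2 + (1819/196)/6 = -1/2 + (1819*(1/196))/6 = -1/2 + (1/6)*(1819/196) = -1/2 + 1819/1176 = 1231/1176 ≈ 1.0468)
H = 302192413/198488 (H = 1522 + (-747*(-1/577) + 283*(-1/344)) = 1522 + (747/577 - 283/344) = 1522 + 93677/198488 = 302192413/198488 ≈ 1522.5)
t*H = (1231/1176)*(302192413/198488) = 371998860403/233421888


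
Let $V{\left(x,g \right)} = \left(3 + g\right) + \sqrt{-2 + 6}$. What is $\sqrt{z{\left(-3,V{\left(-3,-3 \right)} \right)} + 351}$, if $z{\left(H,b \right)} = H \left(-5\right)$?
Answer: $\sqrt{366} \approx 19.131$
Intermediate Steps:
$V{\left(x,g \right)} = 5 + g$ ($V{\left(x,g \right)} = \left(3 + g\right) + \sqrt{4} = \left(3 + g\right) + 2 = 5 + g$)
$z{\left(H,b \right)} = - 5 H$
$\sqrt{z{\left(-3,V{\left(-3,-3 \right)} \right)} + 351} = \sqrt{\left(-5\right) \left(-3\right) + 351} = \sqrt{15 + 351} = \sqrt{366}$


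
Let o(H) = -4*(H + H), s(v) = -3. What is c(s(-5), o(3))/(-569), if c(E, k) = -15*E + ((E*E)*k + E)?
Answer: 174/569 ≈ 0.30580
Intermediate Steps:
o(H) = -8*H
c(E, k) = -14*E + k*E² (c(E, k) = -15*E + (E²*k + E) = -15*E + (k*E² + E) = -15*E + (E + k*E²) = -14*E + k*E²)
c(s(-5), o(3))/(-569) = -3*(-14 - (-24)*3)/(-569) = -3*(-14 - 3*(-24))*(-1/569) = -3*(-14 + 72)*(-1/569) = -3*58*(-1/569) = -174*(-1/569) = 174/569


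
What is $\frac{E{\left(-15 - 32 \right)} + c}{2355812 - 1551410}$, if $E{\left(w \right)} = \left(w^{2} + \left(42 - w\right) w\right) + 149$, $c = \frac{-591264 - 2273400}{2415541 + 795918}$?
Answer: $- \frac{5863777339}{2583304042518} \approx -0.0022699$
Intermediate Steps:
$c = - \frac{2864664}{3211459} \approx -0.89201$
$E{\left(w \right)} = 149 + w^{2} + w \left(42 - w\right)$ ($E{\left(w \right)} = \left(w^{2} + w \left(42 - w\right)\right) + 149 = 149 + w^{2} + w \left(42 - w\right)$)
$\frac{E{\left(-15 - 32 \right)} + c}{2355812 - 1551410} = \frac{\left(149 + 42 \left(-15 - 32\right)\right) - \frac{2864664}{3211459}}{2355812 - 1551410} = \frac{\left(149 + 42 \left(-15 - 32\right)\right) - \frac{2864664}{3211459}}{804402} = \left(\left(149 + 42 \left(-47\right)\right) - \frac{2864664}{3211459}\right) \frac{1}{804402} = \left(\left(149 - 1974\right) - \frac{2864664}{3211459}\right) \frac{1}{804402} = \left(-1825 - \frac{2864664}{3211459}\right) \frac{1}{804402} = \left(- \frac{5863777339}{3211459}\right) \frac{1}{804402} = - \frac{5863777339}{2583304042518}$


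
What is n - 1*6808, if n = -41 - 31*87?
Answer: -9546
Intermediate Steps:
n = -2738 (n = -41 - 2697 = -2738)
n - 1*6808 = -2738 - 1*6808 = -2738 - 6808 = -9546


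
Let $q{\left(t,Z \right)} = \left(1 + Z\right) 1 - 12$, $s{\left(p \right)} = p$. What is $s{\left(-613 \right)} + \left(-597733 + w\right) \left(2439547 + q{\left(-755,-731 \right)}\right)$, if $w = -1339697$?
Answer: $-4725013971763$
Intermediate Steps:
$q{\left(t,Z \right)} = -11 + Z$ ($q{\left(t,Z \right)} = \left(1 + Z\right) - 12 = -11 + Z$)
$s{\left(-613 \right)} + \left(-597733 + w\right) \left(2439547 + q{\left(-755,-731 \right)}\right) = -613 + \left(-597733 - 1339697\right) \left(2439547 - 742\right) = -613 - 1937430 \left(2439547 - 742\right) = -613 - 4725013971150 = -4725013971763$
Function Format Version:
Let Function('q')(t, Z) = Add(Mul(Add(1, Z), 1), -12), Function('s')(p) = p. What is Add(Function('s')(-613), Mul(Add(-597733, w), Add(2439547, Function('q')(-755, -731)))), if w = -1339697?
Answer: -4725013971763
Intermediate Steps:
Function('q')(t, Z) = Add(-11, Z) (Function('q')(t, Z) = Add(Add(1, Z), -12) = Add(-11, Z))
Add(Function('s')(-613), Mul(Add(-597733, w), Add(2439547, Function('q')(-755, -731)))) = Add(-613, Mul(Add(-597733, -1339697), Add(2439547, Add(-11, -731)))) = Add(-613, Mul(-1937430, Add(2439547, -742))) = Add(-613, Mul(-1937430, 2438805)) = Add(-613, -4725013971150) = -4725013971763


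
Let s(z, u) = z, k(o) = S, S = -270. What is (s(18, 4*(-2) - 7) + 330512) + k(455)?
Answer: 330260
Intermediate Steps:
k(o) = -270
(s(18, 4*(-2) - 7) + 330512) + k(455) = (18 + 330512) - 270 = 330530 - 270 = 330260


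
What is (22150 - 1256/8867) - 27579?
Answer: -48140199/8867 ≈ -5429.1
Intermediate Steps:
(22150 - 1256/8867) - 27579 = 196402794/8867 - 27579 = -48140199/8867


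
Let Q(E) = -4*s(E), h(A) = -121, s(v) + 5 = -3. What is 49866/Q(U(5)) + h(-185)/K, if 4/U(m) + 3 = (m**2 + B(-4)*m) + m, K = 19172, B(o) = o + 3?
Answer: 119503385/76688 ≈ 1558.3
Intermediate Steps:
s(v) = -8 (s(v) = -5 - 3 = -8)
B(o) = 3 + o
U(m) = 4/(-3 + m**2) (U(m) = 4/(-3 + ((m**2 + (3 - 4)*m) + m)) = 4/(-3 + ((m**2 - m) + m)) = 4/(-3 + m**2))
Q(E) = 32 (Q(E) = -4*(-8) = 32)
49866/Q(U(5)) + h(-185)/K = 49866/32 - 121/19172 = 49866*(1/32) - 121*1/19172 = 24933/16 - 121/19172 = 119503385/76688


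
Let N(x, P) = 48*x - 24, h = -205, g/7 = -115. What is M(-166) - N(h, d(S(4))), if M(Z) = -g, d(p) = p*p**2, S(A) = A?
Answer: 10669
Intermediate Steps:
g = -805 (g = 7*(-115) = -805)
d(p) = p**3
N(x, P) = -24 + 48*x
M(Z) = 805 (M(Z) = -1*(-805) = 805)
M(-166) - N(h, d(S(4))) = 805 - (-24 + 48*(-205)) = 805 - (-24 - 9840) = 805 - 1*(-9864) = 805 + 9864 = 10669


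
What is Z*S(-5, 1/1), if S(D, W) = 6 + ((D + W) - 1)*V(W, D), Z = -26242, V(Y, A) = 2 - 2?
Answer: -157452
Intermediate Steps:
V(Y, A) = 0
S(D, W) = 6 (S(D, W) = 6 + ((D + W) - 1)*0 = 6 + (-1 + D + W)*0 = 6 + 0 = 6)
Z*S(-5, 1/1) = -26242*6 = -157452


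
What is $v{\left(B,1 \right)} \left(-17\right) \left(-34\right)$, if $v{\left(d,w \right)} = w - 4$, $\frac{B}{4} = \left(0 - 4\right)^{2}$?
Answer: $-1734$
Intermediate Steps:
$B = 64$ ($B = 4 \left(0 - 4\right)^{2} = 4 \left(-4\right)^{2} = 4 \cdot 16 = 64$)
$v{\left(d,w \right)} = -4 + w$
$v{\left(B,1 \right)} \left(-17\right) \left(-34\right) = \left(-4 + 1\right) \left(-17\right) \left(-34\right) = \left(-3\right) \left(-17\right) \left(-34\right) = 51 \left(-34\right) = -1734$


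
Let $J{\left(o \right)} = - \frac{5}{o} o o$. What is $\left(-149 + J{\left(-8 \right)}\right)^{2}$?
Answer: $11881$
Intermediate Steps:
$J{\left(o \right)} = - 5 o$
$\left(-149 + J{\left(-8 \right)}\right)^{2} = \left(-149 - -40\right)^{2} = \left(-149 + 40\right)^{2} = \left(-109\right)^{2} = 11881$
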